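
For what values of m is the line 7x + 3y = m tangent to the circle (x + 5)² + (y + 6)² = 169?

m = −53 ± 13√58

The line touches the circle iff its distance from (−5, −6) is 13:
|7·(−5) + 3·(−6) − m| / √58 = 13
|m − (−53)| = 13√58.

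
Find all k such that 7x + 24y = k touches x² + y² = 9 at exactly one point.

For a tangent, require d(centre, line) = r = 3.
|7·0 + 24·0 − k| / √625 = 3
|k| = 3·25, so k = 75 or k = −75.

k = −75 or k = 75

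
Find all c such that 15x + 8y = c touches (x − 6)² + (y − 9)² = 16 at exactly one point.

c = 94 or c = 230

Tangency holds when the distance from the centre (6, 9) to the line equals the radius 4:
|15·6 + 8·9 − c| / √289 = 4
|c − (162)| = 4·17, so c = 230 or c = 94.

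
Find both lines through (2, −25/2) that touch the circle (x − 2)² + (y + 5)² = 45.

x − 2y = 27 and x + 2y = −23

A line y − (−25/2) = m(x − (2)) is tangent when its distance from (2, −5) is 3√5:
(0m − (15/2))² = 45(m² + 1)
4m² − 1 = 0, so m = 1/2 or m = −1/2.
Through (2, −25/2) these give x − 2y = 27 and x + 2y = −23.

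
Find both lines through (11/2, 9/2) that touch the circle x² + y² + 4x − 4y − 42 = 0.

x + y = 10 and 7x − y = 34

A line y − (9/2) = m(x − (11/2)) is tangent when its distance from (−2, 2) is 5√2:
(−15/2m − (−5/2))² = 50(m² + 1)
m² − 6m − 7 = 0, so m = −1 or m = 7.
Through (11/2, 9/2) these give x + y = 10 and 7x − y = 34.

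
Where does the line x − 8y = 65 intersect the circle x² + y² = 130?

Express y = (−65 + x)/8 and substitute into the circle:
65x² − 130x − 4095 = 0  ⟹  x² − 2x − 63 = 0
x = 9 or x = −7, giving (9, −7) and (−7, −9).

(−7, −9) and (9, −7)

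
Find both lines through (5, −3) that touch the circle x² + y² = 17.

4x + y = 17 and x − 4y = 17

Let a tangent through (5, −3) have slope m. Its distance from (0, 0) must equal √17:
[m·(−5) − (3)]² = 17(m² + 1)
4m² + 15m − 4 = 0, so m = −4 or m = 1/4.
With m = −4: 4x + y = 17. With m = 1/4: x − 4y = 17.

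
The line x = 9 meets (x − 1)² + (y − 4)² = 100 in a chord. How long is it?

12

The line gives x = 9. Substituting into the circle:
y² − 8y − 20 = 0
y = 10 or y = −2, giving (9, 10) and (9, −2).
|(9, 10) − (9, −2)| = √((0)² + (12)²) = 12.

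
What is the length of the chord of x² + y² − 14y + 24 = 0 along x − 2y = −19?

The distance from (0, 7) to the line is 5/√5, and r² = 25.
Half the chord is √(r² − d²) = √(20), so the full chord is 4√5.

4√5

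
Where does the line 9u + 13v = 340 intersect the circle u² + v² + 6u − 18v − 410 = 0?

(−7, 31) and (19, 13)

Express v = (340 − 9u)/13 and substitute into the circle:
250u² − 3000u − 33250 = 0  ⟹  u² − 12u − 133 = 0
u = 19 or u = −7, giving (19, 13) and (−7, 31).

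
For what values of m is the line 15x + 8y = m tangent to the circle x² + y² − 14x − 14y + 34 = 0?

m = 25 or m = 297

The line touches the circle iff its distance from (7, 7) is 8:
|15·7 + 8·7 − m| / √289 = 8
|m − (161)| = 8·17, so m = 297 or m = 25.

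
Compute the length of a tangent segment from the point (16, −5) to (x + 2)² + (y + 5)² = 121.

√203

With centre O = (−2, −5), |OP|² = 324 and r² = 121.
Power of the point: PT² = |PO|² − r² = 203, so PT = √203.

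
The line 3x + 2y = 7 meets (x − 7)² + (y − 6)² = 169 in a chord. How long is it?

6√13

The distance from (7, 6) to the line is 26/√13, and r² = 169.
Half the chord is √(r² − d²) = √(117), so the full chord is 6√13.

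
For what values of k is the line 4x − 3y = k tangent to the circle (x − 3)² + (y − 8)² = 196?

k = −82 or k = 58

Tangency holds when the distance from the centre (3, 8) to the line equals the radius 14:
|4·3 − 3·8 − k| / √25 = 14
|k − (−12)| = 14·5, so k = 58 or k = −82.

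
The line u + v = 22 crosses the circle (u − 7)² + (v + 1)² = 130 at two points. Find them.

Substitute v = −u + 22:
2u² − 60u + 448 = 0  ⟹  u² − 30u + 224 = 0
u = 16 or u = 14, giving (16, 6) and (14, 8).

(14, 8) and (16, 6)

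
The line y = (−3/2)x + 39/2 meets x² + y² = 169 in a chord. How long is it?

4√13

The distance from (0, 0) to the line is 39/√13, and r² = 169.
Half the chord is √(r² − d²) = √(52), so the full chord is 4√13.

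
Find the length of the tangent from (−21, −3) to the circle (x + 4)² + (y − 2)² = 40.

√274

Centre (−4, 2), r² = 40. |PO|² = (−17)² + (−5)² = 314.
By the tangent–radius right angle, tangent length = √(|PO|² − r²) = √274.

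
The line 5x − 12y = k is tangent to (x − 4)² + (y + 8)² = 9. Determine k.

The line touches the circle iff its distance from (4, −8) is 3:
|5·4 − 12·(−8) − k| / √169 = 3
|k − (116)| = 3·13, so k = 155 or k = 77.

k = 77 or k = 155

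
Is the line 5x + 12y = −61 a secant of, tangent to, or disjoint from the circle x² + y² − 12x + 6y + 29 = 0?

disjoint

d² = (5·6 + 12·(−3) − (−61))²/169 = 3025/169; r² = 16.
Since d² > r², the line lies outside the circle.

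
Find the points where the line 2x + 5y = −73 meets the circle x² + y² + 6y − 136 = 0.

(−9, −11) and (1, −15)

Substitute y = (−73 − 2x)/5:
29x² + 232x − 261 = 0  ⟹  x² + 8x − 9 = 0
x = 1 or x = −9, giving (1, −15) and (−9, −11).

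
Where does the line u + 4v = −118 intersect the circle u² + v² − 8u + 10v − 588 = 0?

(−6, −28) and (2, −30)

From the line, v = (−118 − u)/4. Substituting:
17u² + 68u − 204 = 0  ⟹  u² + 4u − 12 = 0
u = 2 or u = −6, giving (2, −30) and (−6, −28).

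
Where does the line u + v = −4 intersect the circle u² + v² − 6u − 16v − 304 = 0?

From the line, v = −u − 4. Substituting:
2u² + 18u − 224 = 0  ⟹  u² + 9u − 112 = 0
u = 7 or u = −16, giving (7, −11) and (−16, 12).

(−16, 12) and (7, −11)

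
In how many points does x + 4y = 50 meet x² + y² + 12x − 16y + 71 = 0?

0

Centre (−6, 8), r² = 29. Distance² from centre to line = (−24)²/17 = 576/17.
Since d² > r², the line lies outside the circle.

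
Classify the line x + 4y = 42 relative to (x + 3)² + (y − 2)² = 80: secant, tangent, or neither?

neither

d² = (1·(−3) + 4·2 − (42))²/17 = 1369/17; r² = 80.
Since d² > r², the line lies outside the circle.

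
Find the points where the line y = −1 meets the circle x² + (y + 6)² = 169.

Substitute y = −1:
x² − 144 = 0
x = 12 or x = −12, giving (12, −1) and (−12, −1).

(−12, −1) and (12, −1)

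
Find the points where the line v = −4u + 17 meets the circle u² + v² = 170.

(1, 13) and (7, −11)

From the line, v = −4u + 17. Substituting:
17u² − 136u + 119 = 0  ⟹  u² − 8u + 7 = 0
u = 7 or u = 1, giving (7, −11) and (1, 13).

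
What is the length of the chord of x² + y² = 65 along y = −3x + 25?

Centre (0, 0), r² = 65. Perpendicular distance d from centre to line = |−25| / √10 = 25/√10.
Chord = 2√(r² − d²) = 2·√(5/2) = √10.

√10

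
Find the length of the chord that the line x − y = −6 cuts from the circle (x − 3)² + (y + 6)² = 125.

5√2

Substitute y = x + 6:
2x² + 18x + 28 = 0  ⟹  x² + 9x + 14 = 0
x = −2 or x = −7, giving (−2, 4) and (−7, −1).
Chord length = distance between (−2, 4) and (−7, −1) = √50 = 5√2.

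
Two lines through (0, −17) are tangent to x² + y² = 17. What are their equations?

4x − y = 17 and 4x + y = −17

Write the tangent as mx − y + (−17 − m·(0)) = 0 and set its distance from the centre to √17:
(0m − (17))² = 17(m² + 1)
m² − 16 = 0, so m = 4 or m = −4.
With m = 4: 4x − y = 17. With m = −4: 4x + y = −17.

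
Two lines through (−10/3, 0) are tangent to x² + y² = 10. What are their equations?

Write the tangent as mx − y + (0 − m·(−10/3)) = 0 and set its distance from the centre to √10:
(10/3m − (0))² = 10(m² + 1)
m² − 9 = 0, so m = 3 or m = −3.
With m = 3: 3x − y = −10. With m = −3: 3x + y = −10.

3x − y = −10 and 3x + y = −10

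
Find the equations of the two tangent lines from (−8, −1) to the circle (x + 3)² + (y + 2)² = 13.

Let a tangent through (−8, −1) have slope m. Its distance from (−3, −2) must equal √13:
(5m − (−1))² = 13(m² + 1)
6m² + 5m − 6 = 0, so m = 2/3 or m = −3/2.
With m = 2/3: 2x − 3y = −13. With m = −3/2: 3x + 2y = −26.

2x − 3y = −13 and 3x + 2y = −26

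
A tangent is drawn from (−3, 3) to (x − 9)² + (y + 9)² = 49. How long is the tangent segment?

Centre (9, −9), r² = 49. |PO|² = (−12)² + (12)² = 288.
Power of the point: PT² = |PO|² − r² = 239, so PT = √239.

√239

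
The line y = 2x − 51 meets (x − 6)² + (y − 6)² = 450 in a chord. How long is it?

6√5

Substitute y = 2x − 51:
5x² − 240x + 2835 = 0  ⟹  x² − 48x + 567 = 0
x = 27 or x = 21, giving (27, 3) and (21, −9).
|(27, 3) − (21, −9)| = √((6)² + (12)²) = 6√5.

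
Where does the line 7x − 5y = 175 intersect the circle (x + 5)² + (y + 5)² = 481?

(10, −21) and (15, −14)

Express y = (−175 + 7x)/5 and substitute into the circle:
74x² − 1850x + 11100 = 0  ⟹  x² − 25x + 150 = 0
x = 15 or x = 10, giving (15, −14) and (10, −21).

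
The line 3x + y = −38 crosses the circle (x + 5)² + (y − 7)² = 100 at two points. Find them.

(−15, 7) and (−13, 1)

Substitute y = −3x − 38:
10x² + 280x + 1950 = 0  ⟹  x² + 28x + 195 = 0
x = −13 or x = −15, giving (−13, 1) and (−15, 7).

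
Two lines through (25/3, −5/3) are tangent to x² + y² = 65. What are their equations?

7x − 4y = 65 and 8x + y = 65

A line y − (−5/3) = m(x − (25/3)) is tangent when its distance from (0, 0) is √65:
[m·(−25/3) − (5/3)]² = 65(m² + 1)
4m² + 25m − 56 = 0, so m = 7/4 or m = −8.
With m = 7/4: 7x − 4y = 65. With m = −8: 8x + y = 65.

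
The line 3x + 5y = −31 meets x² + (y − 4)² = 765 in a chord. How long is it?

The distance from (0, 4) to the line is 51/√34, and r² = 765.
Half the chord is √(r² − d²) = √(1377/2), so the full chord is 9√34.

9√34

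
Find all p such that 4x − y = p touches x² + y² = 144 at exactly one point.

Tangency holds when the distance from the centre (0, 0) to the line equals the radius 12:
|4·0 − 1·0 − p| / √17 = 12
|p| = 12√17.

p = ±12√17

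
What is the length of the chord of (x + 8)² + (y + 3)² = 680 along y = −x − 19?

36√2

The distance from (−8, −3) to the line is 8/√2, and r² = 680.
Chord = 2√(r² − d²) = 2·√(648) = 36√2.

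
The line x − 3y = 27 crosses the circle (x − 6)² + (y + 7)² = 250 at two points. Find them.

(−9, −12) and (21, −2)

Express y = (−27 + x)/3 and substitute into the circle:
10x² − 120x − 1890 = 0  ⟹  x² − 12x − 189 = 0
x = 21 or x = −9, giving (21, −2) and (−9, −12).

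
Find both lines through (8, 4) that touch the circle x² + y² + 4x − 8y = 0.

x − 2y = 0 and x + 2y = 16

A line y − (4) = m(x − (8)) is tangent when its distance from (−2, 4) is 2√5:
(−10m − (0))² = 20(m² + 1)
4m² − 1 = 0, so m = 1/2 or m = −1/2.
With m = 1/2: x − 2y = 0. With m = −1/2: x + 2y = 16.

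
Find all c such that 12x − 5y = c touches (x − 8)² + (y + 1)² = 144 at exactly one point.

Tangency holds when the distance from the centre (8, −1) to the line equals the radius 12:
|12·8 − 5·(−1) − c| / √169 = 12
|c − (101)| = 12·13, so c = 257 or c = −55.

c = −55 or c = 257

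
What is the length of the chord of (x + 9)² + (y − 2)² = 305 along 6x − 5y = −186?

Express y = (186 + 6x)/5 and substitute into the circle:
61x² + 2562x + 25376 = 0  ⟹  x² + 42x + 416 = 0
x = −16 or x = −26, giving (−16, 18) and (−26, 6).
Chord length = distance between (−16, 18) and (−26, 6) = √244 = 2√61.

2√61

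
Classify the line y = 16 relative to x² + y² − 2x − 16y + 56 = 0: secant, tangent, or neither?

Substituting the line into the circle gives x² − 2x + 56 = 0.
Discriminant = (−2)² − 4·1·(56) = −220 < 0.
No real roots: the line does not meet the circle.

neither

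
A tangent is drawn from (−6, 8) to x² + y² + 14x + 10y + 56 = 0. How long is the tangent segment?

With centre O = (−7, −5), |OP|² = 170 and r² = 18.
Power of the point: PT² = |PO|² − r² = 152, so PT = 2√38.

2√38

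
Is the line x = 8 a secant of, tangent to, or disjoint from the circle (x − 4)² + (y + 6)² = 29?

secant

d² = (1·4 + 0·(−6) − (8))² = 16; r² = 29.
Since d² < r², the line cuts the circle twice.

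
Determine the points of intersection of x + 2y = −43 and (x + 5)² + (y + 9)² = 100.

Substitute y = (−43 − x)/2:
5x² + 90x + 325 = 0  ⟹  x² + 18x + 65 = 0
x = −5 or x = −13, giving (−5, −19) and (−13, −15).

(−13, −15) and (−5, −19)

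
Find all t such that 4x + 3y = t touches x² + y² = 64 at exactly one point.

For a tangent, require d(centre, line) = r = 8.
|4·0 + 3·0 − t| / √25 = 8
|t| = 8·5, so t = 40 or t = −40.

t = −40 or t = 40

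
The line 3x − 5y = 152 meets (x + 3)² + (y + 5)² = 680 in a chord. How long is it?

4√34

Centre (−3, −5), r² = 680. Perpendicular distance d from centre to line = |−136| / √34 = 136/√34.
Half the chord is √(r² − d²) = √(136), so the full chord is 4√34.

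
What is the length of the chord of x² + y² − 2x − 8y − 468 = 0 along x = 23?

2

Centre (1, 4), r² = 485. Perpendicular distance d from centre to line = |−22| / √1 = 22.
Chord = 2√(r² − d²) = 2·√(1) = 2.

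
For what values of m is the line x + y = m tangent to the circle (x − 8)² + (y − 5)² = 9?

For a tangent, require d(centre, line) = r = 3.
|1·8 + 1·5 − m| / √2 = 3
|m − (13)| = 3√2.

m = 13 ± 3√2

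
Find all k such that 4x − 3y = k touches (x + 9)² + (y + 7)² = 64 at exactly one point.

k = −55 or k = 25

The line touches the circle iff its distance from (−9, −7) is 8:
|4·(−9) − 3·(−7) − k| / √25 = 8
|k − (−15)| = 8·5, so k = 25 or k = −55.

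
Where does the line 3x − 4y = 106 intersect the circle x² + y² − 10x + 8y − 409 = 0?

From the line, y = (−106 + 3x)/4. Substituting:
25x² − 700x + 1300 = 0  ⟹  x² − 28x + 52 = 0
x = 26 or x = 2, giving (26, −7) and (2, −25).

(2, −25) and (26, −7)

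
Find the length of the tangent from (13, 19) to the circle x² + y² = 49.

The centre is (0, 0) and r = 7. The square of the distance from P to the centre is 169 + 361 = 530.
Power of the point: PT² = |PO|² − r² = 481, so PT = √481.

√481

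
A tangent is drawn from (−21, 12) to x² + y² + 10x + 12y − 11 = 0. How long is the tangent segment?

2√127

The centre is (−5, −6) and r = 6√2. The square of the distance from P to the centre is 256 + 324 = 580.
By the tangent–radius right angle, tangent length = √(|PO|² − r²) = √508 = 2√127.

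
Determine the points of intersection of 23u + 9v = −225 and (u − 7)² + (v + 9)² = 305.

(−9, −2) and (0, −25)

Substitute v = (−225 − 23u)/9:
610u² + 5490u = 0  ⟹  u² + 9u = 0
u = 0 or u = −9, giving (0, −25) and (−9, −2).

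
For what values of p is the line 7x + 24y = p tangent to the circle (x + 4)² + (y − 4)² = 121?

p = −207 or p = 343

The line touches the circle iff its distance from (−4, 4) is 11:
|7·(−4) + 24·4 − p| / √625 = 11
|p − (68)| = 11·25, so p = 343 or p = −207.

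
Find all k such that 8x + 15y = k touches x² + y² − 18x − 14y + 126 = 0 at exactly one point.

k = 143 or k = 211

For a tangent, require d(centre, line) = r = 2.
|8·9 + 15·7 − k| / √289 = 2
|k − (177)| = 2·17, so k = 211 or k = 143.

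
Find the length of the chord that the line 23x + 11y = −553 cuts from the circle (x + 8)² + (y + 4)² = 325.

From the line, y = (−553 − 23x)/11. Substituting:
650x² + 25350x + 227500 = 0  ⟹  x² + 39x + 350 = 0
x = −14 or x = −25, giving (−14, −21) and (−25, 2).
Chord length = distance between (−14, −21) and (−25, 2) = √650 = 5√26.

5√26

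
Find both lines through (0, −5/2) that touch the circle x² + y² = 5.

Let a tangent through (0, −5/2) have slope m. Its distance from (0, 0) must equal √5:
(0m − (5/2))² = 5(m² + 1)
4m² − 1 = 0, so m = 1/2 or m = −1/2.
With m = 1/2: x − 2y = 5. With m = −1/2: x + 2y = −5.

x − 2y = 5 and x + 2y = −5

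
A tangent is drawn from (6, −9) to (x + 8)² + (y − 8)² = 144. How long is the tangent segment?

√341

With centre O = (−8, 8), |OP|² = 485 and r² = 144.
Power of the point: PT² = |PO|² − r² = 341, so PT = √341.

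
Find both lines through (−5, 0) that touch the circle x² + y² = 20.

Let a tangent through (−5, 0) have slope m. Its distance from (0, 0) must equal 2√5:
(5m − (0))² = 20(m² + 1)
m² − 4 = 0, so m = 2 or m = −2.
Through (−5, 0) these give 2x − y = −10 and 2x + y = −10.

2x − y = −10 and 2x + y = −10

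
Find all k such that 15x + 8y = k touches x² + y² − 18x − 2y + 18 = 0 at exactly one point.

Tangency holds when the distance from the centre (9, 1) to the line equals the radius 8:
|15·9 + 8·1 − k| / √289 = 8
|k − (143)| = 8·17, so k = 279 or k = 7.

k = 7 or k = 279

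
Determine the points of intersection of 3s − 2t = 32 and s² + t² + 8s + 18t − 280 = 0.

Express t = (−32 + 3s)/2 and substitute into the circle:
13s² − 52s − 1248 = 0  ⟹  s² − 4s − 96 = 0
s = 12 or s = −8, giving (12, 2) and (−8, −28).

(−8, −28) and (12, 2)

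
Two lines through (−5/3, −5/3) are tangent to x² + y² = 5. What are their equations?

2x + y = −5 and x + 2y = −5

Write the tangent as mx − y + (−5/3 − m·(−5/3)) = 0 and set its distance from the centre to √5:
[m·(5/3) − (5/3)]² = 5(m² + 1)
2m² + 5m + 2 = 0, so m = −2 or m = −1/2.
Through (−5/3, −5/3) these give 2x + y = −5 and x + 2y = −5.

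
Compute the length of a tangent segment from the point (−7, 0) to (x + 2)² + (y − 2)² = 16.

√13

Centre (−2, 2), r² = 16. |PO|² = (−5)² + (−2)² = 29.
The tangent meets the radius at right angles, so tangent² = |PO|² − r² = 29 − 16 = 13.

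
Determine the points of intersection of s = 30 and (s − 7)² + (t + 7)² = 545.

The line gives s = 30. Substituting into the circle:
t² + 14t + 33 = 0
t = −3 or t = −11, giving (30, −3) and (30, −11).

(30, −11) and (30, −3)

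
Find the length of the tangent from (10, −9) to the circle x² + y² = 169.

2√3

The centre is (0, 0) and r = 13. The square of the distance from P to the centre is 100 + 81 = 181.
Power of the point: PT² = |PO|² − r² = 12, so PT = 2√3.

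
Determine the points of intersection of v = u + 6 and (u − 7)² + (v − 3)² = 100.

Substitute v = u + 6:
2u² − 8u − 42 = 0  ⟹  u² − 4u − 21 = 0
u = 7 or u = −3, giving (7, 13) and (−3, 3).

(−3, 3) and (7, 13)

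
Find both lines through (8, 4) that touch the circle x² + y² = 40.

3x − y = 20 and x + 3y = 20

A line y − (4) = m(x − (8)) is tangent when its distance from (0, 0) is 2√10:
(−8m − (−4))² = 40(m² + 1)
3m² − 8m − 3 = 0, so m = 3 or m = −1/3.
With m = 3: 3x − y = 20. With m = −1/3: x + 3y = 20.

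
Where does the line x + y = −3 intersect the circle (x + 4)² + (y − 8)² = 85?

(−13, 10) and (−2, −1)

Substitute y = −x − 3:
2x² + 30x + 52 = 0  ⟹  x² + 15x + 26 = 0
x = −2 or x = −13, giving (−2, −1) and (−13, 10).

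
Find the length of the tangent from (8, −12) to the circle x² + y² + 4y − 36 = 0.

2√31

The centre is (0, −2) and r = 2√10. The square of the distance from P to the centre is 64 + 100 = 164.
Power of the point: PT² = |PO|² − r² = 124, so PT = 2√31.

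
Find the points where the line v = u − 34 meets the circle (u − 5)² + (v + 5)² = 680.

Express v = u − 34 and substitute into the circle:
2u² − 68u + 186 = 0  ⟹  u² − 34u + 93 = 0
u = 31 or u = 3, giving (31, −3) and (3, −31).

(3, −31) and (31, −3)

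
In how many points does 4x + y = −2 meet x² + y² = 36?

2

Substituting the line into the circle gives 17x² + 16x − 32 = 0.
Δ = 256 − (−2176) = 2432.
Two real roots: the line is a secant.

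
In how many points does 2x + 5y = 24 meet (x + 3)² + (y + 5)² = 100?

Substituting the line into the circle gives 29x² − 46x + 126 = 0.
Δ = 2116 − 14616 = −12500.
No real roots: the line does not meet the circle.

0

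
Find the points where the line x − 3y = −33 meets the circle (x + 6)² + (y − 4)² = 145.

(−18, 5) and (3, 12)

Substitute y = (33 + x)/3:
10x² + 150x − 540 = 0  ⟹  x² + 15x − 54 = 0
x = 3 or x = −18, giving (3, 12) and (−18, 5).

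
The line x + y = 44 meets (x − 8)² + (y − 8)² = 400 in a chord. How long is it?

The distance from (8, 8) to the line is 28/√2, and r² = 400.
Half the chord is √(r² − d²) = √(8), so the full chord is 4√2.

4√2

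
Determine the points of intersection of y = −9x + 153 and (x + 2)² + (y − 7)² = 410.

From the line, y = −9x + 153. Substituting:
82x² − 2624x + 20910 = 0  ⟹  x² − 32x + 255 = 0
x = 17 or x = 15, giving (17, 0) and (15, 18).

(15, 18) and (17, 0)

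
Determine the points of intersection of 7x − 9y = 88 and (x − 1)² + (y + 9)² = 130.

(−8, −16) and (10, −2)

From the line, y = (−88 + 7x)/9. Substituting:
130x² − 260x − 10400 = 0  ⟹  x² − 2x − 80 = 0
x = 10 or x = −8, giving (10, −2) and (−8, −16).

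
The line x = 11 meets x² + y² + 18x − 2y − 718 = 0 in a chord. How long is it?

Centre (−9, 1), r² = 800. Perpendicular distance d from centre to line = |−20| / √1 = 20.
Chord = 2√(r² − d²) = 2·√(400) = 40.

40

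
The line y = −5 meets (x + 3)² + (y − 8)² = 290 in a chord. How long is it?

22

The distance from (−3, 8) to the line is 13, and r² = 290.
Chord = 2√(r² − d²) = 2·√(121) = 22.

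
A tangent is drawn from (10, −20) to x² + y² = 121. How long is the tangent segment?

The centre is (0, 0) and r = 11. The square of the distance from P to the centre is 100 + 400 = 500.
By the tangent–radius right angle, tangent length = √(|PO|² − r²) = √379.

√379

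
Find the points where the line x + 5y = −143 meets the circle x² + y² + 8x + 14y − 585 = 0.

From the line, y = (−143 − x)/5. Substituting:
26x² + 416x − 4186 = 0  ⟹  x² + 16x − 161 = 0
x = 7 or x = −23, giving (7, −30) and (−23, −24).

(−23, −24) and (7, −30)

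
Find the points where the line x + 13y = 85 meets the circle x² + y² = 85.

(−6, 7) and (7, 6)

From the line, y = (85 − x)/13. Substituting:
170x² − 170x − 7140 = 0  ⟹  x² − x − 42 = 0
x = 7 or x = −6, giving (7, 6) and (−6, 7).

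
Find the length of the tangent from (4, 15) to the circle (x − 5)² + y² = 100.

3√14

With centre O = (5, 0), |OP|² = 226 and r² = 100.
The tangent meets the radius at right angles, so tangent² = |PO|² − r² = 226 − 100 = 126.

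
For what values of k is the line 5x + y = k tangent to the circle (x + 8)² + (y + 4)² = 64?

k = −44 ± 8√26

For a tangent, require d(centre, line) = r = 8.
|5·(−8) + 1·(−4) − k| / √26 = 8
|k − (−44)| = 8√26.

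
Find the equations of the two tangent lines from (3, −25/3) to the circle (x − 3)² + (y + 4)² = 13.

2x + 3y = −19 and 2x − 3y = 31

Let a tangent through (3, −25/3) have slope m. Its distance from (3, −4) must equal √13:
[m·(0) − (13/3)]² = 13(m² + 1)
9m² − 4 = 0, so m = −2/3 or m = 2/3.
Through (3, −25/3) these give 2x + 3y = −19 and 2x − 3y = 31.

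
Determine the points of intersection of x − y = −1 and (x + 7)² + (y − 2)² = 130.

(−10, −9) and (4, 5)

Express y = x + 1 and substitute into the circle:
2x² + 12x − 80 = 0  ⟹  x² + 6x − 40 = 0
x = 4 or x = −10, giving (4, 5) and (−10, −9).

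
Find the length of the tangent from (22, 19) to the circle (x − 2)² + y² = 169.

4√37

Centre (2, 0), r² = 169. |PO|² = (20)² + (19)² = 761.
Power of the point: PT² = |PO|² − r² = 592, so PT = 4√37.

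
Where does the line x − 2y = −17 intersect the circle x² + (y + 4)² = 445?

(−21, −2) and (11, 14)

Express y = (17 + x)/2 and substitute into the circle:
5x² + 50x − 1155 = 0  ⟹  x² + 10x − 231 = 0
x = 11 or x = −21, giving (11, 14) and (−21, −2).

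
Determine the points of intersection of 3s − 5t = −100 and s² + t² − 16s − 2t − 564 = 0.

(−15, 11) and (10, 26)

Substitute t = (100 + 3s)/5:
34s² + 170s − 5100 = 0  ⟹  s² + 5s − 150 = 0
s = 10 or s = −15, giving (10, 26) and (−15, 11).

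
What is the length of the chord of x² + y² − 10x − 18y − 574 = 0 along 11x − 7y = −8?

4√170

The distance from (5, 9) to the line is 0/√170, and r² = 680.
Half the chord is √(r² − d²) = √(680), so the full chord is 4√170.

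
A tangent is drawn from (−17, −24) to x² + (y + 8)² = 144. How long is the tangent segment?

The centre is (0, −8) and r = 12. The square of the distance from P to the centre is 289 + 256 = 545.
Power of the point: PT² = |PO|² − r² = 401, so PT = √401.

√401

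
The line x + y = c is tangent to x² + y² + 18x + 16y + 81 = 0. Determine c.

For a tangent, require d(centre, line) = r = 8.
|1·(−9) + 1·(−8) − c| / √2 = 8
|c − (−17)| = 8√2.

c = −17 ± 8√2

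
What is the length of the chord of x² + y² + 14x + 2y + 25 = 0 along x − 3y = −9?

From the line, y = (9 + x)/3. Substituting:
10x² + 150x + 360 = 0  ⟹  x² + 15x + 36 = 0
x = −3 or x = −12, giving (−3, 2) and (−12, −1).
|(−3, 2) − (−12, −1)| = √((9)² + (3)²) = 3√10.

3√10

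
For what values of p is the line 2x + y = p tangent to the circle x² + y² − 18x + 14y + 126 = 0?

p = 11 ± 2√5

The line touches the circle iff its distance from (9, −7) is 2:
|2·9 + 1·(−7) − p| / √5 = 2
|p − (11)| = 2√5.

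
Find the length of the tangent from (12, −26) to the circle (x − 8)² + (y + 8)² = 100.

With centre O = (8, −8), |OP|² = 340 and r² = 100.
Power of the point: PT² = |PO|² − r² = 240, so PT = 4√15.

4√15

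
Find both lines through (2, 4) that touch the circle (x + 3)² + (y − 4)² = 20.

Let a tangent through (2, 4) have slope m. Its distance from (−3, 4) must equal 2√5:
(−5m − (0))² = 20(m² + 1)
m² − 4 = 0, so m = 2 or m = −2.
Through (2, 4) these give 2x − y = 0 and 2x + y = 8.

2x − y = 0 and 2x + y = 8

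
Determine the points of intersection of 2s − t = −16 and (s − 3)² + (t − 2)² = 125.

Express t = 2s + 16 and substitute into the circle:
5s² + 50s + 80 = 0  ⟹  s² + 10s + 16 = 0
s = −2 or s = −8, giving (−2, 12) and (−8, 0).

(−8, 0) and (−2, 12)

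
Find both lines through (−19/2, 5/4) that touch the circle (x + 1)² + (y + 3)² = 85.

Let a tangent through (−19/2, 5/4) have slope m. Its distance from (−1, −3) must equal √85:
[m·(17/2) − (−17/4)]² = 85(m² + 1)
12m² − 68m + 63 = 0, so m = 7/6 or m = 9/2.
Through (−19/2, 5/4) these give 7x − 6y = −74 and 9x − 2y = −88.

7x − 6y = −74 and 9x − 2y = −88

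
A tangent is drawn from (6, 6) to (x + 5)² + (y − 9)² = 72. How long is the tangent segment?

Centre (−5, 9), r² = 72. |PO|² = (11)² + (−3)² = 130.
By the tangent–radius right angle, tangent length = √(|PO|² − r²) = √58.

√58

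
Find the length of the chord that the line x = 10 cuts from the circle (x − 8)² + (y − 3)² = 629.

Centre (8, 3), r² = 629. Perpendicular distance d from centre to line = |−2| / √1 = 2.
Half the chord is √(r² − d²) = √(625), so the full chord is 50.

50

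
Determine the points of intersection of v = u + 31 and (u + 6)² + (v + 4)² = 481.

(−26, 5) and (−15, 16)

Substitute v = u + 31:
2u² + 82u + 780 = 0  ⟹  u² + 41u + 390 = 0
u = −15 or u = −26, giving (−15, 16) and (−26, 5).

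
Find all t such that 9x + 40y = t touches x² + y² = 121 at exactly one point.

For a tangent, require d(centre, line) = r = 11.
|9·0 + 40·0 − t| / √1681 = 11
|t| = 11·41, so t = 451 or t = −451.

t = −451 or t = 451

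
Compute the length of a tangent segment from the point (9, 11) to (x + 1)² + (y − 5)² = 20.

Centre (−1, 5), r² = 20. |PO|² = (10)² + (6)² = 136.
Power of the point: PT² = |PO|² − r² = 116, so PT = 2√29.

2√29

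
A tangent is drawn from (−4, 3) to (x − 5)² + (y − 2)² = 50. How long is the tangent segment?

With centre O = (5, 2), |OP|² = 82 and r² = 50.
Power of the point: PT² = |PO|² − r² = 32, so PT = 4√2.

4√2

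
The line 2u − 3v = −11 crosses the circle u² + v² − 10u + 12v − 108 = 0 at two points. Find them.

Substitute v = (11 + 2u)/3:
13u² + 26u − 455 = 0  ⟹  u² + 2u − 35 = 0
u = 5 or u = −7, giving (5, 7) and (−7, −1).

(−7, −1) and (5, 7)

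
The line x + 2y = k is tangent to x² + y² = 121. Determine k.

k = ±11√5

Tangency holds when the distance from the centre (0, 0) to the line equals the radius 11:
|1·0 + 2·0 − k| / √5 = 11
|k| = 11√5.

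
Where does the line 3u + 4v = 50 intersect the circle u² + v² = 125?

(2, 11) and (10, 5)

Express v = (50 − 3u)/4 and substitute into the circle:
25u² − 300u + 500 = 0  ⟹  u² − 12u + 20 = 0
u = 10 or u = 2, giving (10, 5) and (2, 11).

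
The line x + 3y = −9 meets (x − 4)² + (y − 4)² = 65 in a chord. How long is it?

√10

Express y = (−9 − x)/3 and substitute into the circle:
10x² − 30x = 0  ⟹  x² − 3x = 0
x = 3 or x = 0, giving (3, −4) and (0, −3).
|(3, −4) − (0, −3)| = √((3)² + (−1)²) = √10.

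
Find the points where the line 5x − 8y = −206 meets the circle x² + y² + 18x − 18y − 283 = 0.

From the line, y = (206 + 5x)/8. Substituting:
89x² + 2492x − 5340 = 0  ⟹  x² + 28x − 60 = 0
x = 2 or x = −30, giving (2, 27) and (−30, 7).

(−30, 7) and (2, 27)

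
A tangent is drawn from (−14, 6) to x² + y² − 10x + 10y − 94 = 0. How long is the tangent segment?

With centre O = (5, −5), |OP|² = 482 and r² = 144.
By the tangent–radius right angle, tangent length = √(|PO|² − r²) = √338 = 13√2.

13√2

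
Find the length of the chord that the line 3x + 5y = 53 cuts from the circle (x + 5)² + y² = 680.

The distance from (−5, 0) to the line is 68/√34, and r² = 680.
Half the chord is √(r² − d²) = √(544), so the full chord is 8√34.

8√34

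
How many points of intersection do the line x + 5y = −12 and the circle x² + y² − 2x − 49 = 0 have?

2

Substituting the line into the circle gives 26x² − 26x − 1081 = 0.
Discriminant = (−26)² − 4·26·(−1081) = 113100 > 0.
Two real roots: the line is a secant.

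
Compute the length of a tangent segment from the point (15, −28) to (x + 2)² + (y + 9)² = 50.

10√6

Centre (−2, −9), r² = 50. |PO|² = (17)² + (−19)² = 650.
The tangent meets the radius at right angles, so tangent² = |PO|² − r² = 650 − 50 = 600.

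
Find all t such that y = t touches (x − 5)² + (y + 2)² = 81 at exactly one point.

The line touches the circle iff its distance from (5, −2) is 9:
|0·5 + 1·(−2) − t| / √1 = 9
|t − (−2)| = 9, so t = 7 or t = −11.

t = −11 or t = 7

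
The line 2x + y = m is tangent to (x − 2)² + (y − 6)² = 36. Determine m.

m = 10 ± 6√5

For a tangent, require d(centre, line) = r = 6.
|2·2 + 1·6 − m| / √5 = 6
|m − (10)| = 6√5.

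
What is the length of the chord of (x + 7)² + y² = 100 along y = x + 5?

14√2

From the line, y = x + 5. Substituting:
2x² + 24x − 26 = 0  ⟹  x² + 12x − 13 = 0
x = 1 or x = −13, giving (1, 6) and (−13, −8).
Chord length = distance between (1, 6) and (−13, −8) = √392 = 14√2.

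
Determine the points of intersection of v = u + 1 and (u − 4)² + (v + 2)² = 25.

Substitute v = u + 1:
2u² − 2u = 0  ⟹  u² − u = 0
u = 1 or u = 0, giving (1, 2) and (0, 1).

(0, 1) and (1, 2)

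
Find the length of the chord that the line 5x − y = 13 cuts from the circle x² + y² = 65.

3√26

From the line, y = 5x − 13. Substituting:
26x² − 130x + 104 = 0  ⟹  x² − 5x + 4 = 0
x = 4 or x = 1, giving (4, 7) and (1, −8).
Chord length = distance between (4, 7) and (1, −8) = √234 = 3√26.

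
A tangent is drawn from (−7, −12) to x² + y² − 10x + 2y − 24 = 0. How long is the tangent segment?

√215

With centre O = (5, −1), |OP|² = 265 and r² = 50.
Power of the point: PT² = |PO|² − r² = 215, so PT = √215.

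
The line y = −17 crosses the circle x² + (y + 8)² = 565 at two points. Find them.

Express y = −17 and substitute into the circle:
x² − 484 = 0
x = 22 or x = −22, giving (22, −17) and (−22, −17).

(−22, −17) and (22, −17)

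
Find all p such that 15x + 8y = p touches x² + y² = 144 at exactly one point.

The line touches the circle iff its distance from (0, 0) is 12:
|15·0 + 8·0 − p| / √289 = 12
|p| = 12·17, so p = 204 or p = −204.

p = −204 or p = 204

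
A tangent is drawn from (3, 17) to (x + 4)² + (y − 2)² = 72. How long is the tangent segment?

The centre is (−4, 2) and r = 6√2. The square of the distance from P to the centre is 49 + 225 = 274.
The tangent meets the radius at right angles, so tangent² = |PO|² − r² = 274 − 72 = 202.

√202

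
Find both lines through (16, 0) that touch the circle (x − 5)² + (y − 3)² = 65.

7x + 4y = 112 and 4x − 7y = 64

Write the tangent as mx − y + (0 − m·(16)) = 0 and set its distance from the centre to √65:
[m·(−11) − (3)]² = 65(m² + 1)
28m² + 33m − 28 = 0, so m = −7/4 or m = 4/7.
With m = −7/4: 7x + 4y = 112. With m = 4/7: 4x − 7y = 64.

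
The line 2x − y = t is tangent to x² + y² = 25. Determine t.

Tangency holds when the distance from the centre (0, 0) to the line equals the radius 5:
|2·0 − 1·0 − t| / √5 = 5
|t| = 5√5.

t = ±5√5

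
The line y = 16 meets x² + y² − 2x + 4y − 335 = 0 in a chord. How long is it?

8

Centre (1, −2), r² = 340. Perpendicular distance d from centre to line = |−18| / √1 = 18.
Chord = 2√(r² − d²) = 2·√(16) = 8.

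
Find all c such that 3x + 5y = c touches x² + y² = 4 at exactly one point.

c = ±2√34

Tangency holds when the distance from the centre (0, 0) to the line equals the radius 2:
|3·0 + 5·0 − c| / √34 = 2
|c| = 2√34.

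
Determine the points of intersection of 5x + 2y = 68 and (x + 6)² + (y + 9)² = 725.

(8, 14) and (20, −16)

Express y = (68 − 5x)/2 and substitute into the circle:
29x² − 812x + 4640 = 0  ⟹  x² − 28x + 160 = 0
x = 20 or x = 8, giving (20, −16) and (8, 14).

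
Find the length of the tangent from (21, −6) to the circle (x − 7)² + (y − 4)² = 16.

2√70

Centre (7, 4), r² = 16. |PO|² = (14)² + (−10)² = 296.
By the tangent–radius right angle, tangent length = √(|PO|² − r²) = √280 = 2√70.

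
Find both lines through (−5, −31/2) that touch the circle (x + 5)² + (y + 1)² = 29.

A line y − (−31/2) = m(x − (−5)) is tangent when its distance from (−5, −1) is √29:
[m·(0) − (29/2)]² = 29(m² + 1)
4m² − 25 = 0, so m = 5/2 or m = −5/2.
Through (−5, −31/2) these give 5x − 2y = 6 and 5x + 2y = −56.

5x − 2y = 6 and 5x + 2y = −56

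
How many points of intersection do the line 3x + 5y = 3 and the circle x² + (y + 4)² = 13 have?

0

Substituting the line into the circle gives 34x² − 138x + 204 = 0.
Δ = 19044 − 27744 = −8700.
No real roots: the line does not meet the circle.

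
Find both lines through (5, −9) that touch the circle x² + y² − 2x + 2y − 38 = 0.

3x − y = 24 and x + 3y = −22

A line y − (−9) = m(x − (5)) is tangent when its distance from (1, −1) is 2√10:
(−4m − (8))² = 40(m² + 1)
3m² − 8m − 3 = 0, so m = 3 or m = −1/3.
With m = 3: 3x − y = 24. With m = −1/3: x + 3y = −22.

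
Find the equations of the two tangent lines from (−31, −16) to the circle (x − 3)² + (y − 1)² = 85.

A line y − (−16) = m(x − (−31)) is tangent when its distance from (3, 1) is √85:
(34m − (17))² = 85(m² + 1)
63m² − 68m + 12 = 0, so m = 2/9 or m = 6/7.
Through (−31, −16) these give 2x − 9y = 82 and 6x − 7y = −74.

2x − 9y = 82 and 6x − 7y = −74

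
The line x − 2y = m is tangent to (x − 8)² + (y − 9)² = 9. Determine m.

Tangency holds when the distance from the centre (8, 9) to the line equals the radius 3:
|1·8 − 2·9 − m| / √5 = 3
|m − (−10)| = 3√5.

m = −10 ± 3√5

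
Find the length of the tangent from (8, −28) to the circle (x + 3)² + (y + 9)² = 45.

√437

With centre O = (−3, −9), |OP|² = 482 and r² = 45.
By the tangent–radius right angle, tangent length = √(|PO|² − r²) = √437.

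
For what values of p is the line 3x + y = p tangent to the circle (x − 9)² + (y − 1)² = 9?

p = 28 ± 3√10

Tangency holds when the distance from the centre (9, 1) to the line equals the radius 3:
|3·9 + 1·1 − p| / √10 = 3
|p − (28)| = 3√10.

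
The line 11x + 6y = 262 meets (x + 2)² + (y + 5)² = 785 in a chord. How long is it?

Express y = (262 − 11x)/6 and substitute into the circle:
157x² − 6280x + 57148 = 0  ⟹  x² − 40x + 364 = 0
x = 26 or x = 14, giving (26, −4) and (14, 18).
Chord length = distance between (26, −4) and (14, 18) = √628 = 2√157.

2√157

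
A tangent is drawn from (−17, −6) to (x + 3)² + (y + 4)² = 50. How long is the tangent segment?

The centre is (−3, −4) and r = 5√2. The square of the distance from P to the centre is 196 + 4 = 200.
Power of the point: PT² = |PO|² − r² = 150, so PT = 5√6.

5√6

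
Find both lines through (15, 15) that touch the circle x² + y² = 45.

2x − y = 15 and x − 2y = −15

A line y − (15) = m(x − (15)) is tangent when its distance from (0, 0) is 3√5:
(−15m − (−15))² = 45(m² + 1)
2m² − 5m + 2 = 0, so m = 2 or m = 1/2.
With m = 2: 2x − y = 15. With m = 1/2: x − 2y = −15.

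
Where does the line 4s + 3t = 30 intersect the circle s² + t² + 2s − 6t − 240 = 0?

(−6, 18) and (12, −6)

From the line, t = (30 − 4s)/3. Substituting:
25s² − 150s − 1800 = 0  ⟹  s² − 6s − 72 = 0
s = 12 or s = −6, giving (12, −6) and (−6, 18).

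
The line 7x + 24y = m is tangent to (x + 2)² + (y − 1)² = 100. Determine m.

m = −240 or m = 260

For a tangent, require d(centre, line) = r = 10.
|7·(−2) + 24·1 − m| / √625 = 10
|m − (10)| = 10·25, so m = 260 or m = −240.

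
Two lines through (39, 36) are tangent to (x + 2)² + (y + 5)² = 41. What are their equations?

4x − 5y = −24 and 5x − 4y = 51

Let a tangent through (39, 36) have slope m. Its distance from (−2, −5) must equal √41:
(−41m − (−41))² = 41(m² + 1)
20m² − 41m + 20 = 0, so m = 4/5 or m = 5/4.
With m = 4/5: 4x − 5y = −24. With m = 5/4: 5x − 4y = 51.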